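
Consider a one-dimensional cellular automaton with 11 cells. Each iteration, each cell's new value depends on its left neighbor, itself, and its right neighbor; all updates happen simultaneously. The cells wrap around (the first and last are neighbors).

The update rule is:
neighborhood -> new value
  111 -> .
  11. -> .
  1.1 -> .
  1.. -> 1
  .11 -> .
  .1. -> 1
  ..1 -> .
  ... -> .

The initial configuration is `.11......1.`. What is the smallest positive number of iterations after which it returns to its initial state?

...1.....11
1..11......
11...1.....
..1..11....
..11...1...
....1..11..
....11...1.
......1..11
1.....11...
11......1..
..1.....11.
..11......1
1...1.....1
.1..11.....
.11...1....
...1..11...
...11...1..
.....1..11.
.....11...1
1......1..1
.1.....11..
.11......1.

22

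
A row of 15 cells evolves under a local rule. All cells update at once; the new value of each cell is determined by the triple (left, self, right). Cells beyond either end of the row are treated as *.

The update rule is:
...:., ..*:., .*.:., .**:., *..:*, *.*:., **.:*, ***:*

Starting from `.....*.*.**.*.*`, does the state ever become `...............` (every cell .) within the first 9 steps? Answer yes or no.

no

*.........*....
**.........*...
***.........*..
****.........*.
*****..........
******.........
*******........
********.......
*********......
step 9 is *********......, still not uniform .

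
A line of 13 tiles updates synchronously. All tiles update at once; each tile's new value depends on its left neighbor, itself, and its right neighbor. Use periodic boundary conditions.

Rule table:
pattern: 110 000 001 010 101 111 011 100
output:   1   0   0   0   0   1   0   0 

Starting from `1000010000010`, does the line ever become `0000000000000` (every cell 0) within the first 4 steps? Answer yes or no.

yes

step 1: 0000000000000
all cells are 0 at step 1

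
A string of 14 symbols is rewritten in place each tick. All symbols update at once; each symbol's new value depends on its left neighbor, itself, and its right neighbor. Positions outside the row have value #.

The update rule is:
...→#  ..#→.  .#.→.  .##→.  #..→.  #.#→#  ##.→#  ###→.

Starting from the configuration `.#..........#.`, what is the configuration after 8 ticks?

.#....#..#....

#..########..#
#.........#...
#.#######...#.
##......#.#..#
.#.####..#....
#.#...#....##.
##..#...##..##
.#....#..#....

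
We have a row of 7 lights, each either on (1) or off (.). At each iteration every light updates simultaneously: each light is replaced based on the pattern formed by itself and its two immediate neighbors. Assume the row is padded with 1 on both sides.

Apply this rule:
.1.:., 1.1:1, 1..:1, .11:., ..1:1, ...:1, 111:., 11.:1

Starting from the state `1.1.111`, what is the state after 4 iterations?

11.1111

11.1...
.11.111
1.11...
11.1111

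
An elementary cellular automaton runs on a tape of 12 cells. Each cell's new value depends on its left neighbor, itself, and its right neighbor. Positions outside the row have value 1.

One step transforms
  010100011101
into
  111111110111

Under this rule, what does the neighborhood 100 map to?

1

At position 4 the neighborhood is 100; the next row has 1 there.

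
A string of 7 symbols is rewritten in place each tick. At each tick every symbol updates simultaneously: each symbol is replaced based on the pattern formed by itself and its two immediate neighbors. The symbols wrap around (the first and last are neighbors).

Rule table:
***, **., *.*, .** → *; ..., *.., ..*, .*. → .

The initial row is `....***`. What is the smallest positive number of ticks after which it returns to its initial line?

tick 1: ....***

1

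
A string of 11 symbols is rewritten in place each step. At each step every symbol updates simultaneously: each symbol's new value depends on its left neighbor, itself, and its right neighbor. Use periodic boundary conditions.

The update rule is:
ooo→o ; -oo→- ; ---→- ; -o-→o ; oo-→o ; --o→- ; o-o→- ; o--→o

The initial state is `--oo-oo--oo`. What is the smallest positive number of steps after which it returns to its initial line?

step 1: o--o--oo--o
step 2: oo-oo--oo--
step 3: -o--oo--oo-
step 4: -oo--oo--oo
step 5: --oo--oo--o
step 6: o--oo--oo-o
step 7: oo--oo--o--
step 8: -oo--oo-oo-
step 9: --oo--o--oo
step 10: o--oo-oo--o
step 11: oo--o--oo--
step 12: -oo-oo--oo-
step 13: --o--oo--oo
step 14: o-oo--oo--o
step 15: o--oo--oo--
step 16: oo--oo--oo-
step 17: -oo--oo--o-
step 18: --oo--oo-oo
step 19: o--oo--o--o
step 20: oo--oo-oo--
step 21: -oo--o--oo-
step 22: --oo-oo--oo

22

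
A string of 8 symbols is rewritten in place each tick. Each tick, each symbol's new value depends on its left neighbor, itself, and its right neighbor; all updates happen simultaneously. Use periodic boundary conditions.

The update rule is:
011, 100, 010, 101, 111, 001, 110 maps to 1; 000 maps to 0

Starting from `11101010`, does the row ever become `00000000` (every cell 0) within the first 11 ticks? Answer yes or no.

no

11111111
11111111  (fixed point — unchanged through tick 11)
tick 11 is 11111111, still not uniform 0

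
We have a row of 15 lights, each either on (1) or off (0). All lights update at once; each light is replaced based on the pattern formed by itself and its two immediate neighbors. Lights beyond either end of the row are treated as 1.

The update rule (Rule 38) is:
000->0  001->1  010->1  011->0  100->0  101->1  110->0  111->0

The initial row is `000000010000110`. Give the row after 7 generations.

110001001100111

000000110001001
000001000011010
000011000100111
000100001101000
001100010011001
010000110100010
110001001100111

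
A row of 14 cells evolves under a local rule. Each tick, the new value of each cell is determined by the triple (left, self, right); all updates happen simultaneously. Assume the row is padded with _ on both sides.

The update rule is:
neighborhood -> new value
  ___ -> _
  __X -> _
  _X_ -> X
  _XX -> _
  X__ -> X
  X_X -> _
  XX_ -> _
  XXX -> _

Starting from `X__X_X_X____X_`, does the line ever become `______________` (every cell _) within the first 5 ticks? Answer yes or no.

XX_X_X_XX___XX
___X_X___X____
___X_XX__XX___
___X___X___X__
___XX__XX__XX_
tick 5 is ___XX__XX__XX_, still not uniform _

no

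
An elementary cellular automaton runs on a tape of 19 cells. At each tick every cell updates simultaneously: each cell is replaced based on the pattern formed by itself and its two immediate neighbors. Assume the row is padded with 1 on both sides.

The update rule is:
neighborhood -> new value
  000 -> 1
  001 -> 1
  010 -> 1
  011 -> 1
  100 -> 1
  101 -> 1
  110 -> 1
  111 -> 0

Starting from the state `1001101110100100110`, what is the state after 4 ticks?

0000001110000000000

tick 1: 1111111011111111111
tick 2: 0000001110000000000
tick 3: 1111111011111111111  (repeats tick 1; period 2)
tick 4: 0000001110000000000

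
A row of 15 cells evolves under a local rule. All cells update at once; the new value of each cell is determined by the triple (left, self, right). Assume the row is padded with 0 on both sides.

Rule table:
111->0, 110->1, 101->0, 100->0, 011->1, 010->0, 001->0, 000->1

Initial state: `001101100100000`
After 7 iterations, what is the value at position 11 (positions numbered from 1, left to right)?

101101100001111
001101101101001
101101101100000
001101101101111
101101101101001
001101101100000
101101101101111
position 11 holds 0

0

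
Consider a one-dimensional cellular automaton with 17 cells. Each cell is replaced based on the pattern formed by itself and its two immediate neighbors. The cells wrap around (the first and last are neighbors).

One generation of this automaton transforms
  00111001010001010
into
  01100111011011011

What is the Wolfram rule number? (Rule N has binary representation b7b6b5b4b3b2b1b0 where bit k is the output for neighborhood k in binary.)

30

position 3: 111 → 0  (bit 7 = 0)
position 4: 110 → 0  (bit 6 = 0)
position 8: 101 → 0  (bit 5 = 0)
position 5: 100 → 1  (bit 4 = 1)
position 2: 011 → 1  (bit 3 = 1)
position 7: 010 → 1  (bit 2 = 1)
position 1: 001 → 1  (bit 1 = 1)
position 0: 000 → 0  (bit 0 = 0)
bits b7..b0 = 00011110 = 30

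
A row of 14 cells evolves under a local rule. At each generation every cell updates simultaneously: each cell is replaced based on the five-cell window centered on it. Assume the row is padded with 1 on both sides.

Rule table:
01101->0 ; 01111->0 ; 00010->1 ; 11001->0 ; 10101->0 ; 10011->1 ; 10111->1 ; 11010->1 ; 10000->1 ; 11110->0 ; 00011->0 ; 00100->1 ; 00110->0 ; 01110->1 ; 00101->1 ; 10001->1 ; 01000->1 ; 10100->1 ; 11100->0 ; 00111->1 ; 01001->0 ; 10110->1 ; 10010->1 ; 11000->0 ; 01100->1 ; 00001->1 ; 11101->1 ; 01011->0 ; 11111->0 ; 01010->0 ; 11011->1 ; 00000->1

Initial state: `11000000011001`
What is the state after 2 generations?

generation 1: 00011111001011
generation 2: 01010000011010

01010000011010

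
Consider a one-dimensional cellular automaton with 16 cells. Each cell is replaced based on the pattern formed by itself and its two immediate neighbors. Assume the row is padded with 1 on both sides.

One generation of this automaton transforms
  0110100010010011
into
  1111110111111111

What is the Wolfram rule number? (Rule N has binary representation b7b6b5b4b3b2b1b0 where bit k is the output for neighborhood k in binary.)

254

position 15: 111 → 1  (bit 7 = 1)
position 2: 110 → 1  (bit 6 = 1)
position 0: 101 → 1  (bit 5 = 1)
position 5: 100 → 1  (bit 4 = 1)
position 1: 011 → 1  (bit 3 = 1)
position 4: 010 → 1  (bit 2 = 1)
position 7: 001 → 1  (bit 1 = 1)
position 6: 000 → 0  (bit 0 = 0)
bits b7..b0 = 11111110 = 254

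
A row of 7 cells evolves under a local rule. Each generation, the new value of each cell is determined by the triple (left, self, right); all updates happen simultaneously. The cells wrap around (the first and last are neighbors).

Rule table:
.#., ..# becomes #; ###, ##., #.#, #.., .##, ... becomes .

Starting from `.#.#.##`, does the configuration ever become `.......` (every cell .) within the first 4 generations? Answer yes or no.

no

.#.#...
##.#...
...#..#
..##.##
generation 4 is ..##.##, still not uniform .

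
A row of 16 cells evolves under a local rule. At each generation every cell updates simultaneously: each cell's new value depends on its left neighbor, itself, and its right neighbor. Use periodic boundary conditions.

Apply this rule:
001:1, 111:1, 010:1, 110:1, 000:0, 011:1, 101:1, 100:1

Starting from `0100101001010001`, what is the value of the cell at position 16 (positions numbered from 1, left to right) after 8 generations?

generation 1: 1111111111111011
generation 2: 1111111111111111
generation 3: 1111111111111111  (fixed point — unchanged through generation 8)
position 16 holds 1

1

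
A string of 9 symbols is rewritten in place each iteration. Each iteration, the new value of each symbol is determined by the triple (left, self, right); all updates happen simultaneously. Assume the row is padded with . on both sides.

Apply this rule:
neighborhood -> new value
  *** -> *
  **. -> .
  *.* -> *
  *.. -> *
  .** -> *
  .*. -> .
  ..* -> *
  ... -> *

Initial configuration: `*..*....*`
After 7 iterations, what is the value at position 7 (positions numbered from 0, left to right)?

*

iteration 1: .**.****.
iteration 2: **.****.*
iteration 3: *.****.*.
iteration 4: .****.*.*
iteration 5: ****.*.*.
iteration 6: ***.*.*.*
iteration 7: **.*.*.*.
position 7 holds *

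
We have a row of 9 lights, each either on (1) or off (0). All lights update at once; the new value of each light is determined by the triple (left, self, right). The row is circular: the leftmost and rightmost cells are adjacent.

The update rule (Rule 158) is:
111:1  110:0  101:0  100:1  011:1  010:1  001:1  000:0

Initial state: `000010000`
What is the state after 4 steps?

111011101

step 1: 000111000
step 2: 001110100
step 3: 011100110
step 4: 111011101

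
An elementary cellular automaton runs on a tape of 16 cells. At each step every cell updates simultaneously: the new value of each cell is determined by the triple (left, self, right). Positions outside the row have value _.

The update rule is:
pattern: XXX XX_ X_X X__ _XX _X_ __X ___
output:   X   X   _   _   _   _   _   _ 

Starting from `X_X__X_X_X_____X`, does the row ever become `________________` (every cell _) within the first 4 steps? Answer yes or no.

yes

________________
all cells are _ at step 1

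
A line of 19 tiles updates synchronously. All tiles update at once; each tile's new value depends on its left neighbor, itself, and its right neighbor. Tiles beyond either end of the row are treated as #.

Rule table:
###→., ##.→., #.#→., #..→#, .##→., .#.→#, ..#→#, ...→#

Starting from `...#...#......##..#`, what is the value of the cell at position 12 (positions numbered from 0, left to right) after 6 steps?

.

step 1: ##############..##.
step 2: ..............##...
step 3: ##############..###
step 4: ..............##...  (repeats step 2; period 2)
step 6: ..............##...
position 12 holds .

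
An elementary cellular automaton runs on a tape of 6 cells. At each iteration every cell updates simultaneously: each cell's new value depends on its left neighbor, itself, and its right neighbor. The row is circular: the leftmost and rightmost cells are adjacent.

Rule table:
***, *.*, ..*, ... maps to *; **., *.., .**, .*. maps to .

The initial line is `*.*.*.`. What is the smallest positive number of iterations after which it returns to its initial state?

iteration 1: .*.*.*
iteration 2: *.*.*.

2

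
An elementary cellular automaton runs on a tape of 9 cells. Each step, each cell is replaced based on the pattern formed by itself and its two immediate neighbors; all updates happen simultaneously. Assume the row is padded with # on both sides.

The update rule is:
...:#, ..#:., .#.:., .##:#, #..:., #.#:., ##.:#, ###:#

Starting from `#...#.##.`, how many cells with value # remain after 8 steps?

#.#...##.
#...#.##.  (repeats step 0; period 2)
step 8: #...#.##.
count of #: 4

4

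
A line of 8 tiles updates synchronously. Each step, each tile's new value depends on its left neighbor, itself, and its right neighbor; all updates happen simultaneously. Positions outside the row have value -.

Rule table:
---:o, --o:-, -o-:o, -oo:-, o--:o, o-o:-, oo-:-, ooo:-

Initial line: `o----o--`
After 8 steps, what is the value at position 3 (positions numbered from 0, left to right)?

-

oooo-ooo
--------
oooooooo
--------  (repeats step 2; period 2)
step 8: --------
position 3 holds -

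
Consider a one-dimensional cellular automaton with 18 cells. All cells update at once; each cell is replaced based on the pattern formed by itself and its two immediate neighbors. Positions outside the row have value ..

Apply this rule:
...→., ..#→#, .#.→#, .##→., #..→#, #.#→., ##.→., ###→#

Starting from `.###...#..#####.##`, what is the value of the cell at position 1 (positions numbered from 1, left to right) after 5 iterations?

#

iteration 1: #.#.#.####.###....
iteration 2: #.#.#..##...#.#...
iteration 3: #.#.###..#.##.##..
iteration 4: #.#..#.###......#.
iteration 5: #.####..#.#....###
position 1 holds #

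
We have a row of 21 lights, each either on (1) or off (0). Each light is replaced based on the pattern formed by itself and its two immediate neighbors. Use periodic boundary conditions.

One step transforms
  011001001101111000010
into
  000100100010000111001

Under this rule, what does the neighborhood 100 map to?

At position 3 the neighborhood is 100; the next row has 1 there.

1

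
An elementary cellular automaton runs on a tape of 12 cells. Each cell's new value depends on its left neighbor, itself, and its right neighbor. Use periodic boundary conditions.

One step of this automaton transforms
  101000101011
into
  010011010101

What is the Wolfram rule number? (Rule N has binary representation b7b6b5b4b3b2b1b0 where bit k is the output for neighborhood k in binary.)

position 11: 111 → 1  (bit 7 = 1)
position 0: 110 → 0  (bit 6 = 0)
position 1: 101 → 1  (bit 5 = 1)
position 3: 100 → 0  (bit 4 = 0)
position 10: 011 → 0  (bit 3 = 0)
position 2: 010 → 0  (bit 2 = 0)
position 5: 001 → 1  (bit 1 = 1)
position 4: 000 → 1  (bit 0 = 1)
bits b7..b0 = 10100011 = 163

163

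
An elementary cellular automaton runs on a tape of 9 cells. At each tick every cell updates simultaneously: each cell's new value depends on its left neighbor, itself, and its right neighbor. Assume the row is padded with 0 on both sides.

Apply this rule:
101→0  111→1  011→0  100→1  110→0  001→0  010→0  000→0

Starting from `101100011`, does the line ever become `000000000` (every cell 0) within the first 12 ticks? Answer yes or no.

000010000
000001000
000000100
000000010
000000001
000000000
all cells are 0 at tick 6

yes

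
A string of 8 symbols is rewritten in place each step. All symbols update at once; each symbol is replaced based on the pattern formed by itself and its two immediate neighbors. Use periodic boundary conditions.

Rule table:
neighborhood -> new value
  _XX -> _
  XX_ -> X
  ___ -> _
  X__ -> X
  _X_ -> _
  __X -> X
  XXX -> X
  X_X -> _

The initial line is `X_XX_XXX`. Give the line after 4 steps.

_XXXX_XX

X__X__XX
XXX_XX_X
XXX__X__
_XXXX_XX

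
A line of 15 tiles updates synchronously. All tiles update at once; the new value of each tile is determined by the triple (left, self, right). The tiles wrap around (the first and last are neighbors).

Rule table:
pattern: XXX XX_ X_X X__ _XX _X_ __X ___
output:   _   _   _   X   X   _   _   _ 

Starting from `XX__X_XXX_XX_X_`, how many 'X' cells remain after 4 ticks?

3

X_X___X___X____
___X___X___X___
____X___X___X__
_____X___X___X_
count of X: 3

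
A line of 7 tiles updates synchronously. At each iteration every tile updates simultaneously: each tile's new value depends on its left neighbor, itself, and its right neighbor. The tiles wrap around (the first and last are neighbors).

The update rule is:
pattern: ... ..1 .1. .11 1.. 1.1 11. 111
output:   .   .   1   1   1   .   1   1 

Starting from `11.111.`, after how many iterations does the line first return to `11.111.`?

iteration 1: 11.111.

1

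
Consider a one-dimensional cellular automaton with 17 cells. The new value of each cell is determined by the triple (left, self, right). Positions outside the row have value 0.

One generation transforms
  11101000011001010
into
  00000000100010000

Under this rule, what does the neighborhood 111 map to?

0

At position 1 the neighborhood is 111; the next row has 0 there.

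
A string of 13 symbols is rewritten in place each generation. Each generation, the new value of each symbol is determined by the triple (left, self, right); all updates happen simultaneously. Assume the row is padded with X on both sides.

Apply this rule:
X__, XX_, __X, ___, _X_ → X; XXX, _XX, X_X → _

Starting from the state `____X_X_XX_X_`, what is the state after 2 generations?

____X_XXXX_X_

generation 1: XXXXX_X__X_X_
generation 2: ____X_XXXX_X_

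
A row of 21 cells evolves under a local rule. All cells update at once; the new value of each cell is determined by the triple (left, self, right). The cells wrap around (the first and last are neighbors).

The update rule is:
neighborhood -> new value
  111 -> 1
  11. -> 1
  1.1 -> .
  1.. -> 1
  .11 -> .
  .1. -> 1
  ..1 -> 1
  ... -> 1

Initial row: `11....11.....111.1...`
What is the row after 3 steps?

.11111.111111.11.1111
..1111..11111..1..111
11.11111.111111111.11

11.11111.111111111.11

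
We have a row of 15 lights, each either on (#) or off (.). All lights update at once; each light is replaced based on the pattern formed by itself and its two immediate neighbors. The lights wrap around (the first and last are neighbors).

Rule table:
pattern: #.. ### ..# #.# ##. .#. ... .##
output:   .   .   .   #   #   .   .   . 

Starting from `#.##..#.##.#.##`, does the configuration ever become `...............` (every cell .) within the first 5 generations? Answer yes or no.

##.#...#.##.#..
.##.....#.##...
..#......#.#...
..........#....
...............
all cells are . at generation 5

yes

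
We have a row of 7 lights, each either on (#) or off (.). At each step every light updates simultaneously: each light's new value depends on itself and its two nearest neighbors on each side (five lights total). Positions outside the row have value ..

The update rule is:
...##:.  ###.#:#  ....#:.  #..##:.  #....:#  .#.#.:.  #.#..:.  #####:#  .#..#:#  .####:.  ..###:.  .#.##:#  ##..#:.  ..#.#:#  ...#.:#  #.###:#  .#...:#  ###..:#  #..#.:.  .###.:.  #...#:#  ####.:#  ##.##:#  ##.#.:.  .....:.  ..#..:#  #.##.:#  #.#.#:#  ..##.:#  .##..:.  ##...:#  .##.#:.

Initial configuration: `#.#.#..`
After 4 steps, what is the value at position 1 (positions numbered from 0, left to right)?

.

step 1: #.#..##
step 2: #..#.#.
step 3: ##.#..#
step 4: #...#.#
position 1 holds .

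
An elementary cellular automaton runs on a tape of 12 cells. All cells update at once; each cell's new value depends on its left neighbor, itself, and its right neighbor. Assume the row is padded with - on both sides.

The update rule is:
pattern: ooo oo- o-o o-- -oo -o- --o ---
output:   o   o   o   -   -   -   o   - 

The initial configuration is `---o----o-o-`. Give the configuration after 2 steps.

-o----o-o---

--o----o-o--
-o----o-o---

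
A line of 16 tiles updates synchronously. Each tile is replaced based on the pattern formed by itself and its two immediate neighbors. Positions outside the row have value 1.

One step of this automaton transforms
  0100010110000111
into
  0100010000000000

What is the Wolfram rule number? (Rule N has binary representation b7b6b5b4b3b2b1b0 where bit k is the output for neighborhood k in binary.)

position 14: 111 → 0  (bit 7 = 0)
position 8: 110 → 0  (bit 6 = 0)
position 0: 101 → 0  (bit 5 = 0)
position 2: 100 → 0  (bit 4 = 0)
position 7: 011 → 0  (bit 3 = 0)
position 1: 010 → 1  (bit 2 = 1)
position 4: 001 → 0  (bit 1 = 0)
position 3: 000 → 0  (bit 0 = 0)
bits b7..b0 = 00000100 = 4

4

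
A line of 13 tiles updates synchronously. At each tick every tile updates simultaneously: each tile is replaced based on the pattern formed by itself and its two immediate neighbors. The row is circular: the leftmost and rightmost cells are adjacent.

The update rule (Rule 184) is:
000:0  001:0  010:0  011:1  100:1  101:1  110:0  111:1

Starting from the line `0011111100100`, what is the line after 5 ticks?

0110101010101

0011111010010
0011110101001
1011101010100
0111010101010
0110101010101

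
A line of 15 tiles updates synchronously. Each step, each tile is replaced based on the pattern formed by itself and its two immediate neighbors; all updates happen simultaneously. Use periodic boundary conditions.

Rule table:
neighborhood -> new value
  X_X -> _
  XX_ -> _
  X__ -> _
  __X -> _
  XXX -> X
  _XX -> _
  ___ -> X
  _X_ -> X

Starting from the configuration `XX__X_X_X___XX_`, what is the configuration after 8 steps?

____X_X_X_X____
XXX_X_X_X_X_XXX
XX__X_X_X_X__XX
X___X_X_X_X___X
__X_X_X_X_X_X__
X_X_X_X_X_X_X_X
__X_X_X_X_X_X__  (repeats step 5; period 2)
step 8: X_X_X_X_X_X_X_X

X_X_X_X_X_X_X_X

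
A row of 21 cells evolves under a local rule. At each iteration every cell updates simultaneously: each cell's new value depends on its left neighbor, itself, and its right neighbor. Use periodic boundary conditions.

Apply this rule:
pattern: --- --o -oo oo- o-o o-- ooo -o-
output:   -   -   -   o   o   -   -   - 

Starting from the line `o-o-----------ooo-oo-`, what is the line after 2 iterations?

o----------------oo-o

-o--------------oo-oo
o----------------oo-o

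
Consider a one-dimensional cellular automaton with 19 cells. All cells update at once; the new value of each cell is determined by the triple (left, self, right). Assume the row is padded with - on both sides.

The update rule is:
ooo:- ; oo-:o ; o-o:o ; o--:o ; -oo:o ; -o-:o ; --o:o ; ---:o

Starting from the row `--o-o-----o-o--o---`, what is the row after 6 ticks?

ooooooooooooooooooo
o-----------------o
ooooooooooooooooooo  (repeats tick 1; period 2)
tick 6: o-----------------o

o-----------------o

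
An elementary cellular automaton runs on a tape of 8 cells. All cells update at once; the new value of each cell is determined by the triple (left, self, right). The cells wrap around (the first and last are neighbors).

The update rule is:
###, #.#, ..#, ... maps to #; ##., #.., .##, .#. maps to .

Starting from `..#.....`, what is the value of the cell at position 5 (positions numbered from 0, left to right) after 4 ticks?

tick 1: ##..####
tick 2: #..#.###
tick 3: ..#.#.##
tick 4: .#.#.#..
position 5 holds #

#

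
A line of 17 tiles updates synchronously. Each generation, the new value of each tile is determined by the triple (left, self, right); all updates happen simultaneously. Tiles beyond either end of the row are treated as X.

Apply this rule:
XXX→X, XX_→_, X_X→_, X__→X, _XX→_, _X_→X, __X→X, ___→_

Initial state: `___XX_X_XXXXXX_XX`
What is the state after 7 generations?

X___XXXX_XX______

X_X___X__XXXX___X
__XX_XXXX_XX_X_X_
XX____XX_____X_X_
X_X__X__X___XX_X_
__XXXXXXXX_X___X_
XX_XXXXXX__XX_XX_
X___XXXX_XX______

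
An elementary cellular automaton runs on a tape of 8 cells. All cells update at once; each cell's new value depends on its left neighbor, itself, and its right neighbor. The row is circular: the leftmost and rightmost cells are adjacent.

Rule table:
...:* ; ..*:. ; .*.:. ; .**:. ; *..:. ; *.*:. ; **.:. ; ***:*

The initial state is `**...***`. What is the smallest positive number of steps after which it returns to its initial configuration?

*..*..**
.......*
.*****..
..***..*
...*....
**...***

6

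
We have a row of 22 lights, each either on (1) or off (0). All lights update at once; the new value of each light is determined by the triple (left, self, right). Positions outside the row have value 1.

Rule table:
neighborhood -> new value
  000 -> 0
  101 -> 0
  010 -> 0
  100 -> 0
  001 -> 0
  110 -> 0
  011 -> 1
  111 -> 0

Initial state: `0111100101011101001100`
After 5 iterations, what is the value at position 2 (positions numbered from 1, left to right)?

0

iteration 1: 0100000000010000001000
iteration 2: 0000000000000000000000
iteration 3: 0000000000000000000000  (fixed point — unchanged through iteration 5)
position 2 holds 0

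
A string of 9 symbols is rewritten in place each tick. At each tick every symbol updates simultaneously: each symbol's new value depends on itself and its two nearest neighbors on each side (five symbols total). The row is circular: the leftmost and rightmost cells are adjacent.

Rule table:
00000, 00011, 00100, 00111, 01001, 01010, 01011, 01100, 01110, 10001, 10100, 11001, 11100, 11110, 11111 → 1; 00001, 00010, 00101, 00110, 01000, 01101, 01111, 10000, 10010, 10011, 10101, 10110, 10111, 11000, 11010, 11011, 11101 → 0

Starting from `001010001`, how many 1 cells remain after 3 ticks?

100110101
110000010
010010001
count of 1: 3

3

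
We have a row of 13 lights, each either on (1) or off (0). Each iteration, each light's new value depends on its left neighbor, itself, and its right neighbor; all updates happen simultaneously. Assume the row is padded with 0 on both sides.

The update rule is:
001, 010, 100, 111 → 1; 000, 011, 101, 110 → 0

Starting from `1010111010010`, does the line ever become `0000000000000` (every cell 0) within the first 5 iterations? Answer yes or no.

no

1010010011111
1011111101110
1001111000101
1110110101101
0100000100001
iteration 5 is 0100000100001, still not uniform 0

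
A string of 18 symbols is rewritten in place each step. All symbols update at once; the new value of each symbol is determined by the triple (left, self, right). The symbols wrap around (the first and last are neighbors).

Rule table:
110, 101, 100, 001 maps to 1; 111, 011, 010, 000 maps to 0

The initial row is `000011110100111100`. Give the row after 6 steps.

000100011011000110
001010101101101011
110101010110110101
011010101011011010
101101010101101101
110110101010110110

110110101010110110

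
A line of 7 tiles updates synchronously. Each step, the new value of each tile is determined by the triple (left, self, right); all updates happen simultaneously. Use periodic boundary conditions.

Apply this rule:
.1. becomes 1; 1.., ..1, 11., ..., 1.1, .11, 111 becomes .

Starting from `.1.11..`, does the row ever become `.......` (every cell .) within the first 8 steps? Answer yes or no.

step 1: .1.....
step 2: .1.....  (fixed point — unchanged through step 8)
step 8 is .1....., still not uniform .

no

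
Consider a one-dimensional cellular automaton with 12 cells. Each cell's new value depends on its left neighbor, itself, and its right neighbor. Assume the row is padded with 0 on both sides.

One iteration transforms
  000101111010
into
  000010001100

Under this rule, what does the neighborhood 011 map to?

At position 5 the neighborhood is 011; the next row has 0 there.

0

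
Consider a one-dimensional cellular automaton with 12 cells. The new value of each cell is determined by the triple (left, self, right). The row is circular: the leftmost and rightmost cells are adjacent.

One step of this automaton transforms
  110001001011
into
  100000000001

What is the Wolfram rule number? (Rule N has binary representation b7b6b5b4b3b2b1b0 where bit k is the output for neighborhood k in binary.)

128

position 0: 111 → 1  (bit 7 = 1)
position 1: 110 → 0  (bit 6 = 0)
position 9: 101 → 0  (bit 5 = 0)
position 2: 100 → 0  (bit 4 = 0)
position 10: 011 → 0  (bit 3 = 0)
position 5: 010 → 0  (bit 2 = 0)
position 4: 001 → 0  (bit 1 = 0)
position 3: 000 → 0  (bit 0 = 0)
bits b7..b0 = 10000000 = 128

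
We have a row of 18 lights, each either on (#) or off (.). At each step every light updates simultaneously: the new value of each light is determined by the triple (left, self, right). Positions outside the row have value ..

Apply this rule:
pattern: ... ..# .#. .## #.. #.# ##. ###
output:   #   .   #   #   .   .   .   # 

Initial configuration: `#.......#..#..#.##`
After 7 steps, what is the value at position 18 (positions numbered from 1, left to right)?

.

step 1: #.#####.#..#..#.#.
step 2: #.####..#..#..#.#.
step 3: #.###...#..#..#.#.
step 4: #.##..#.#..#..#.#.
step 5: #.#...#.#..#..#.#.
step 6: #.#.#.#.#..#..#.#.
step 7: #.#.#.#.#..#..#.#.
position 18 holds .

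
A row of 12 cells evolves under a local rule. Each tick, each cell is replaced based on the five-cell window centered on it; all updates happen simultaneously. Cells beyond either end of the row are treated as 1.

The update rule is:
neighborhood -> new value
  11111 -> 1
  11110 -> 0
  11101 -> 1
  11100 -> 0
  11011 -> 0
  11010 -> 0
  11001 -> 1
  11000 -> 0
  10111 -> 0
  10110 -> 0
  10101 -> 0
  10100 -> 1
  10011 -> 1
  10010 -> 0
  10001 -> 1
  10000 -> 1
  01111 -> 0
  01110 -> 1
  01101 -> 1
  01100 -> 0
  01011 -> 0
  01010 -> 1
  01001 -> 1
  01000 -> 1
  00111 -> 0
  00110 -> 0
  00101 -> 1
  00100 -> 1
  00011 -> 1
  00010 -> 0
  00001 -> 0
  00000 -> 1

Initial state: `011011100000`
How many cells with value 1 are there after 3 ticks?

tick 1: 001001001101
tick 2: 101101110100
tick 3: 100100110111
count of 1: 7

7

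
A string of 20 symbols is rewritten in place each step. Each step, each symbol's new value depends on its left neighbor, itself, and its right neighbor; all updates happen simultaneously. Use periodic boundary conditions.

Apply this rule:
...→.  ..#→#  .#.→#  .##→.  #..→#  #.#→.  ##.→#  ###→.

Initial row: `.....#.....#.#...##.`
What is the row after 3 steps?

######.#.#.####.###.

....###...##.##.#.##
#..#..##.#.#..#.#..#
######.#.#.####.###.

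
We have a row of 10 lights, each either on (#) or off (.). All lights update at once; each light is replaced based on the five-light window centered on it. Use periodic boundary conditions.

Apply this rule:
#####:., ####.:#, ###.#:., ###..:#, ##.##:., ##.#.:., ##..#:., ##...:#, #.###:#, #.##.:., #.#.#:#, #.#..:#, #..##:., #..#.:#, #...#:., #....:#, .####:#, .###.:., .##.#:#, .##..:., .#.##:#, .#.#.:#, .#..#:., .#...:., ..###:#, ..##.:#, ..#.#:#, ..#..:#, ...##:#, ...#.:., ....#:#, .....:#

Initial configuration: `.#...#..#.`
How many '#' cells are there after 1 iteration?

5

##...#.##.
count of #: 5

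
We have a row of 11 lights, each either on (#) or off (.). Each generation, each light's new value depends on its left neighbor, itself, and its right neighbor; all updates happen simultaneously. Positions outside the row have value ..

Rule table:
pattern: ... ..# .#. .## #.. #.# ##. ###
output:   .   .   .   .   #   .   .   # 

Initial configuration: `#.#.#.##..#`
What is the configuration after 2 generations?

.........#.

........#..
.........#.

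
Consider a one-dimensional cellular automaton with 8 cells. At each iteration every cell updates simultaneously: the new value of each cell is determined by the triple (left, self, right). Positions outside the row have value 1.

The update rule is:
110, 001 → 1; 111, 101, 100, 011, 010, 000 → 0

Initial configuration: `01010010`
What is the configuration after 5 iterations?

00000100
00001001
00010010
00100100
01001001

01001001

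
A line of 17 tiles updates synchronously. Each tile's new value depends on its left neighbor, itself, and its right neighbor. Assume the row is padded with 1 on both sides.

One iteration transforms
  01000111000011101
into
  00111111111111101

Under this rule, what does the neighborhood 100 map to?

1

At position 2 the neighborhood is 100; the next row has 1 there.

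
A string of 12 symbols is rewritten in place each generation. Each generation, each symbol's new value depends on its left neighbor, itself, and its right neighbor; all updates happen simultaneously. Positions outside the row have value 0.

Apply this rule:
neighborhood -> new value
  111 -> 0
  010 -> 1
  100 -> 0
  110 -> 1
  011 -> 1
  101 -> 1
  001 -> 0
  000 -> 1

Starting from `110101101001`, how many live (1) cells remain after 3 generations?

111111111001
100000001001
101111101001
count of 1: 8

8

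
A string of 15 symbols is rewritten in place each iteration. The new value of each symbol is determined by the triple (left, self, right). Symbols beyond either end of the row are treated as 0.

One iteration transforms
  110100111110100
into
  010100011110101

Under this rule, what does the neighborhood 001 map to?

0

At position 5 the neighborhood is 001; the next row has 0 there.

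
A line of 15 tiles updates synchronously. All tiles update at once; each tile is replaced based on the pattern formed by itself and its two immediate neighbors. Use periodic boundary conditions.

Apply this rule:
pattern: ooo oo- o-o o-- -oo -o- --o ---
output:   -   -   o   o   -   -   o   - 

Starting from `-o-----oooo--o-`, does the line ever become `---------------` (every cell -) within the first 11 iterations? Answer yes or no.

no

o-o---o----oo-o
-o-o-o-o--o--o-
o-o-o-o-oo-oo-o
-o-o-o-o--o--o-  (repeats iteration 2; period 2)
iteration 11: o-o-o-o-oo-oo-o
iteration 11 is o-o-o-o-oo-oo-o, still not uniform -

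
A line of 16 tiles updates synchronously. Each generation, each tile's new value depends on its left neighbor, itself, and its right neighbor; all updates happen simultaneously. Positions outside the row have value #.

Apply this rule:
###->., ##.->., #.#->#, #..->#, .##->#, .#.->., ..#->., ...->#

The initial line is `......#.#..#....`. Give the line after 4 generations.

#####..#.#..###.
.....#..#.#.#..#
####..#..#.#.#.#
....#..#..#.#.##

....#..#..#.#.##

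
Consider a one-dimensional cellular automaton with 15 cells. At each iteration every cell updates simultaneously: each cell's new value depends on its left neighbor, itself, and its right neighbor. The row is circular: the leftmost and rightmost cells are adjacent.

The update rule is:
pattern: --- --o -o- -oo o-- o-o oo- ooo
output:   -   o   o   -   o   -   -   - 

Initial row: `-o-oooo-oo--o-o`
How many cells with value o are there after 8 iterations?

-o--------ooo-o
-oo------o----o
---o----ooo--oo
o-ooo--o---oo--
o----oooo-o--oo
-o--o-----ooo--
oooooo---o---o-
------o-ooo-oo-
count of o: 6

6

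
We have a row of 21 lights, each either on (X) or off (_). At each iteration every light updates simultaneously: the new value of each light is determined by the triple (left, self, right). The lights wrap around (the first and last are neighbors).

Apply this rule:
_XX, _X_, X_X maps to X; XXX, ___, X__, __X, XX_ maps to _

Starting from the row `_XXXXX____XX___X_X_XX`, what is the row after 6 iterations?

XX________X____XXXXX_
X_________X____X____X
__________X____X____X
__________X____X____X  (fixed point — unchanged through iteration 6)

__________X____X____X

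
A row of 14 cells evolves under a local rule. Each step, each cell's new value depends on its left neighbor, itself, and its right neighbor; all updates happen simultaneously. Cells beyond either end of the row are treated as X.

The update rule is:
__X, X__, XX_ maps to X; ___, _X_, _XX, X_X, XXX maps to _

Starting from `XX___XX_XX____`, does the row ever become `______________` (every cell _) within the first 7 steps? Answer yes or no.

no

_XX_X_X__XX__X
__X____XX_XXX_
XX_X__X_X___X_
_X__XX___X_X__
__XX_XX_X___XX
XX_X__X__X_X__
_X__XX_XX___XX
step 7 is _X__XX_XX___XX, still not uniform _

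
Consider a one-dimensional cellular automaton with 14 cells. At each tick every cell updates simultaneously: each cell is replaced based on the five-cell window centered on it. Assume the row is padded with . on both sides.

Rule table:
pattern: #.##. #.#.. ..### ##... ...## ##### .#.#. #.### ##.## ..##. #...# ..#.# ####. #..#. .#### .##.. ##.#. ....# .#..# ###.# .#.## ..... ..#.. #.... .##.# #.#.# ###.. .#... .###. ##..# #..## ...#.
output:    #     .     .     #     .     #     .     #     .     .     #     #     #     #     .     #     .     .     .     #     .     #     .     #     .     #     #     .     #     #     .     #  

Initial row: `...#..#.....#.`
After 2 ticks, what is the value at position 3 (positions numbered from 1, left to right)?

.

#.#..#..##.#..
#...#........#
position 3 holds .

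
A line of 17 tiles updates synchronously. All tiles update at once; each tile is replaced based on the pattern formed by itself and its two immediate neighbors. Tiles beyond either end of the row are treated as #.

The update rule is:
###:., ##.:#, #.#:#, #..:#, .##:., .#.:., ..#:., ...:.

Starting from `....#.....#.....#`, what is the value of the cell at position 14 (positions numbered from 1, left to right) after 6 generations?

.

generation 1: #....#.....#.....
generation 2: ##....#.....#....
generation 3: .##....#.....#...
generation 4: #.##....#.....#..
generation 5: ##.##....#.....#.
generation 6: .##.##....#.....#
position 14 holds .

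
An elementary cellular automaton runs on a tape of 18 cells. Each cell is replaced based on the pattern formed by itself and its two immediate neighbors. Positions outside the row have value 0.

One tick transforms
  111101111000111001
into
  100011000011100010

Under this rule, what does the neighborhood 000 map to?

At position 10 the neighborhood is 000; the next row has 1 there.

1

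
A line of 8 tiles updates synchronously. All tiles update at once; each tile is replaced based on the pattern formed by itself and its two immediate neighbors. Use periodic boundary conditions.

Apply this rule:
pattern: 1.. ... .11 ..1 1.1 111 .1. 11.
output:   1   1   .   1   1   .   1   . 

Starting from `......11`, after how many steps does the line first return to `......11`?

step 1: 111111..
step 2: ......11

2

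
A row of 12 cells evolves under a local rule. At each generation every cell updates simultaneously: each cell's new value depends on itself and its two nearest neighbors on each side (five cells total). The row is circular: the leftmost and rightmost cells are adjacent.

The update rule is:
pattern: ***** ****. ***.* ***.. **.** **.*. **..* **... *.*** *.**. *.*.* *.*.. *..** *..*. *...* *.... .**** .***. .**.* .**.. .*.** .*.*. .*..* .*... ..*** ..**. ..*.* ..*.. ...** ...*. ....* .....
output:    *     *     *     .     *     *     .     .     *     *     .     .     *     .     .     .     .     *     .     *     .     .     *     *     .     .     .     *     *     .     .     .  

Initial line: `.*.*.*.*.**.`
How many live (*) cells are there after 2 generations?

2

.........**.
........*.*.
count of *: 2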